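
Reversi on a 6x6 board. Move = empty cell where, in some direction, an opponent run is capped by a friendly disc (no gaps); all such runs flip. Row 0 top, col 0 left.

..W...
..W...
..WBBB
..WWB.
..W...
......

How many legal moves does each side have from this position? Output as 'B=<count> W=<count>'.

Answer: B=6 W=5

Derivation:
-- B to move --
(0,1): flips 1 -> legal
(0,3): no bracket -> illegal
(1,1): no bracket -> illegal
(1,3): no bracket -> illegal
(2,1): flips 1 -> legal
(3,1): flips 2 -> legal
(4,1): flips 1 -> legal
(4,3): flips 1 -> legal
(4,4): no bracket -> illegal
(5,1): flips 2 -> legal
(5,2): no bracket -> illegal
(5,3): no bracket -> illegal
B mobility = 6
-- W to move --
(1,3): flips 1 -> legal
(1,4): flips 1 -> legal
(1,5): flips 1 -> legal
(3,5): flips 1 -> legal
(4,3): no bracket -> illegal
(4,4): no bracket -> illegal
(4,5): flips 2 -> legal
W mobility = 5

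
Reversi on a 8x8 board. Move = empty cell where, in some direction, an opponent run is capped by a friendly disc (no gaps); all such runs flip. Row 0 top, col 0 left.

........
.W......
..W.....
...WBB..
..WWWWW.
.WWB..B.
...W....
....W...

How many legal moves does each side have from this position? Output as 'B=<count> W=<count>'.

-- B to move --
(0,0): no bracket -> illegal
(0,1): no bracket -> illegal
(0,2): no bracket -> illegal
(1,0): no bracket -> illegal
(1,2): no bracket -> illegal
(1,3): no bracket -> illegal
(2,0): no bracket -> illegal
(2,1): no bracket -> illegal
(2,3): flips 2 -> legal
(2,4): no bracket -> illegal
(3,1): flips 1 -> legal
(3,2): flips 1 -> legal
(3,6): flips 1 -> legal
(3,7): no bracket -> illegal
(4,0): no bracket -> illegal
(4,1): no bracket -> illegal
(4,7): no bracket -> illegal
(5,0): flips 2 -> legal
(5,4): flips 1 -> legal
(5,5): flips 1 -> legal
(5,7): flips 1 -> legal
(6,0): no bracket -> illegal
(6,1): flips 2 -> legal
(6,2): no bracket -> illegal
(6,4): no bracket -> illegal
(6,5): no bracket -> illegal
(7,2): no bracket -> illegal
(7,3): flips 1 -> legal
(7,5): no bracket -> illegal
B mobility = 10
-- W to move --
(2,3): flips 1 -> legal
(2,4): flips 2 -> legal
(2,5): flips 2 -> legal
(2,6): flips 1 -> legal
(3,6): flips 2 -> legal
(4,7): no bracket -> illegal
(5,4): flips 1 -> legal
(5,5): no bracket -> illegal
(5,7): no bracket -> illegal
(6,2): flips 1 -> legal
(6,4): flips 1 -> legal
(6,5): no bracket -> illegal
(6,6): flips 1 -> legal
(6,7): flips 1 -> legal
W mobility = 10

Answer: B=10 W=10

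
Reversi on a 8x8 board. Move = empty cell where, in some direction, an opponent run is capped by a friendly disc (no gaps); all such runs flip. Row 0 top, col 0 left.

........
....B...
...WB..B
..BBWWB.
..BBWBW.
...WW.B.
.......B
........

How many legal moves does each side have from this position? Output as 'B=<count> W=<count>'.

Answer: B=10 W=13

Derivation:
-- B to move --
(1,2): flips 2 -> legal
(1,3): flips 1 -> legal
(2,2): flips 1 -> legal
(2,5): flips 2 -> legal
(2,6): no bracket -> illegal
(3,7): no bracket -> illegal
(4,7): flips 1 -> legal
(5,2): no bracket -> illegal
(5,5): flips 1 -> legal
(5,7): flips 2 -> legal
(6,2): no bracket -> illegal
(6,3): flips 2 -> legal
(6,4): flips 4 -> legal
(6,5): flips 1 -> legal
B mobility = 10
-- W to move --
(0,3): no bracket -> illegal
(0,4): flips 2 -> legal
(0,5): flips 1 -> legal
(1,3): flips 1 -> legal
(1,5): no bracket -> illegal
(1,6): no bracket -> illegal
(1,7): no bracket -> illegal
(2,1): flips 2 -> legal
(2,2): flips 1 -> legal
(2,5): flips 1 -> legal
(2,6): flips 1 -> legal
(3,1): flips 3 -> legal
(3,7): flips 1 -> legal
(4,1): flips 3 -> legal
(4,7): no bracket -> illegal
(5,1): no bracket -> illegal
(5,2): flips 1 -> legal
(5,5): flips 1 -> legal
(5,7): no bracket -> illegal
(6,5): no bracket -> illegal
(6,6): flips 1 -> legal
(7,6): no bracket -> illegal
(7,7): no bracket -> illegal
W mobility = 13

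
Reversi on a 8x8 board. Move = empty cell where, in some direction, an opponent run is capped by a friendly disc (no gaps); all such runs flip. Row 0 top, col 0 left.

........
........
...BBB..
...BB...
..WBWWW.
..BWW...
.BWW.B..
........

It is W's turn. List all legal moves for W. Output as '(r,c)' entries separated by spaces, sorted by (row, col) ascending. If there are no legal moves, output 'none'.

(1,2): flips 2 -> legal
(1,3): flips 3 -> legal
(1,4): flips 2 -> legal
(1,5): flips 2 -> legal
(1,6): no bracket -> illegal
(2,2): flips 1 -> legal
(2,6): no bracket -> illegal
(3,2): flips 1 -> legal
(3,5): no bracket -> illegal
(3,6): no bracket -> illegal
(4,1): flips 1 -> legal
(5,0): no bracket -> illegal
(5,1): flips 1 -> legal
(5,5): no bracket -> illegal
(5,6): no bracket -> illegal
(6,0): flips 1 -> legal
(6,4): no bracket -> illegal
(6,6): no bracket -> illegal
(7,0): no bracket -> illegal
(7,1): no bracket -> illegal
(7,2): no bracket -> illegal
(7,4): no bracket -> illegal
(7,5): no bracket -> illegal
(7,6): flips 1 -> legal

Answer: (1,2) (1,3) (1,4) (1,5) (2,2) (3,2) (4,1) (5,1) (6,0) (7,6)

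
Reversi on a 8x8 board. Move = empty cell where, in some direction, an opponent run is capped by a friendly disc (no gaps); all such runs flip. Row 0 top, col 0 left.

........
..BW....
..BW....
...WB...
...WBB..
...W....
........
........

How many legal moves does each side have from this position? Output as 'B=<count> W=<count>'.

-- B to move --
(0,2): no bracket -> illegal
(0,3): no bracket -> illegal
(0,4): flips 1 -> legal
(1,4): flips 1 -> legal
(2,4): flips 1 -> legal
(3,2): flips 1 -> legal
(4,2): flips 1 -> legal
(5,2): flips 1 -> legal
(5,4): no bracket -> illegal
(6,2): flips 1 -> legal
(6,3): no bracket -> illegal
(6,4): no bracket -> illegal
B mobility = 7
-- W to move --
(0,1): flips 1 -> legal
(0,2): no bracket -> illegal
(0,3): no bracket -> illegal
(1,1): flips 2 -> legal
(2,1): flips 1 -> legal
(2,4): no bracket -> illegal
(2,5): flips 1 -> legal
(3,1): flips 1 -> legal
(3,2): no bracket -> illegal
(3,5): flips 2 -> legal
(3,6): no bracket -> illegal
(4,6): flips 2 -> legal
(5,4): no bracket -> illegal
(5,5): flips 1 -> legal
(5,6): flips 2 -> legal
W mobility = 9

Answer: B=7 W=9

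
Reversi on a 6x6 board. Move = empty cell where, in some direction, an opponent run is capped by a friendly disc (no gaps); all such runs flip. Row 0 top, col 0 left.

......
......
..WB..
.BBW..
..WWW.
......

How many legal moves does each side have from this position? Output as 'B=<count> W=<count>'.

-- B to move --
(1,1): no bracket -> illegal
(1,2): flips 1 -> legal
(1,3): flips 1 -> legal
(2,1): flips 1 -> legal
(2,4): no bracket -> illegal
(3,4): flips 1 -> legal
(3,5): no bracket -> illegal
(4,1): no bracket -> illegal
(4,5): no bracket -> illegal
(5,1): no bracket -> illegal
(5,2): flips 1 -> legal
(5,3): flips 3 -> legal
(5,4): flips 1 -> legal
(5,5): no bracket -> illegal
B mobility = 7
-- W to move --
(1,2): no bracket -> illegal
(1,3): flips 1 -> legal
(1,4): no bracket -> illegal
(2,0): flips 1 -> legal
(2,1): flips 1 -> legal
(2,4): flips 1 -> legal
(3,0): flips 2 -> legal
(3,4): no bracket -> illegal
(4,0): flips 1 -> legal
(4,1): no bracket -> illegal
W mobility = 6

Answer: B=7 W=6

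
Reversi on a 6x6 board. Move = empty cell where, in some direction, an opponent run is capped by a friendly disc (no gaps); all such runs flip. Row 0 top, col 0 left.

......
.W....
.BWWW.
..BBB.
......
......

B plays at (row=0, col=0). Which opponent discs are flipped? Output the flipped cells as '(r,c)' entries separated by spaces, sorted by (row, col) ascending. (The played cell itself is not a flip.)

Answer: (1,1) (2,2)

Derivation:
Dir NW: edge -> no flip
Dir N: edge -> no flip
Dir NE: edge -> no flip
Dir W: edge -> no flip
Dir E: first cell '.' (not opp) -> no flip
Dir SW: edge -> no flip
Dir S: first cell '.' (not opp) -> no flip
Dir SE: opp run (1,1) (2,2) capped by B -> flip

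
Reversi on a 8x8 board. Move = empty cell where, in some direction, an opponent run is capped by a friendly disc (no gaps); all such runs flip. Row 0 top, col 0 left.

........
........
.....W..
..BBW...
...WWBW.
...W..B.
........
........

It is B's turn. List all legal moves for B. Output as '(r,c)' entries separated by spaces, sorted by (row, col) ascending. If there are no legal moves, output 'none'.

Answer: (2,3) (3,5) (3,6) (4,2) (4,7) (5,4) (5,5) (6,3)

Derivation:
(1,4): no bracket -> illegal
(1,5): no bracket -> illegal
(1,6): no bracket -> illegal
(2,3): flips 1 -> legal
(2,4): no bracket -> illegal
(2,6): no bracket -> illegal
(3,5): flips 1 -> legal
(3,6): flips 1 -> legal
(3,7): no bracket -> illegal
(4,2): flips 2 -> legal
(4,7): flips 1 -> legal
(5,2): no bracket -> illegal
(5,4): flips 1 -> legal
(5,5): flips 1 -> legal
(5,7): no bracket -> illegal
(6,2): no bracket -> illegal
(6,3): flips 2 -> legal
(6,4): no bracket -> illegal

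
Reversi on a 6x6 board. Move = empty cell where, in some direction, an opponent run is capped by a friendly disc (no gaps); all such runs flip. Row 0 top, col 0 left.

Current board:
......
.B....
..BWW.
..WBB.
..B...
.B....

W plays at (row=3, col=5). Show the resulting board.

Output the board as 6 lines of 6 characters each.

Place W at (3,5); scan 8 dirs for brackets.
Dir NW: first cell 'W' (not opp) -> no flip
Dir N: first cell '.' (not opp) -> no flip
Dir NE: edge -> no flip
Dir W: opp run (3,4) (3,3) capped by W -> flip
Dir E: edge -> no flip
Dir SW: first cell '.' (not opp) -> no flip
Dir S: first cell '.' (not opp) -> no flip
Dir SE: edge -> no flip
All flips: (3,3) (3,4)

Answer: ......
.B....
..BWW.
..WWWW
..B...
.B....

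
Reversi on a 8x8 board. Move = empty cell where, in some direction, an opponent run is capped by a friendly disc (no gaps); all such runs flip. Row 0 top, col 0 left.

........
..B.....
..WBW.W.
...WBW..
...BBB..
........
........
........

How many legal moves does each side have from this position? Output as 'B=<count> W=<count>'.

Answer: B=7 W=5

Derivation:
-- B to move --
(1,1): flips 2 -> legal
(1,3): no bracket -> illegal
(1,4): flips 1 -> legal
(1,5): no bracket -> illegal
(1,6): no bracket -> illegal
(1,7): flips 2 -> legal
(2,1): flips 1 -> legal
(2,5): flips 2 -> legal
(2,7): no bracket -> illegal
(3,1): no bracket -> illegal
(3,2): flips 2 -> legal
(3,6): flips 1 -> legal
(3,7): no bracket -> illegal
(4,2): no bracket -> illegal
(4,6): no bracket -> illegal
B mobility = 7
-- W to move --
(0,1): no bracket -> illegal
(0,2): flips 1 -> legal
(0,3): no bracket -> illegal
(1,1): no bracket -> illegal
(1,3): flips 1 -> legal
(1,4): no bracket -> illegal
(2,1): no bracket -> illegal
(2,5): no bracket -> illegal
(3,2): no bracket -> illegal
(3,6): no bracket -> illegal
(4,2): no bracket -> illegal
(4,6): no bracket -> illegal
(5,2): no bracket -> illegal
(5,3): flips 2 -> legal
(5,4): flips 2 -> legal
(5,5): flips 2 -> legal
(5,6): no bracket -> illegal
W mobility = 5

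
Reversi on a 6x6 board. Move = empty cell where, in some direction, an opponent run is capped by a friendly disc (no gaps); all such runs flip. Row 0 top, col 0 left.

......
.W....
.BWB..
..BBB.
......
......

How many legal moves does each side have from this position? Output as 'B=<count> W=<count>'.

-- B to move --
(0,0): flips 2 -> legal
(0,1): flips 1 -> legal
(0,2): no bracket -> illegal
(1,0): no bracket -> illegal
(1,2): flips 1 -> legal
(1,3): no bracket -> illegal
(2,0): no bracket -> illegal
(3,1): no bracket -> illegal
B mobility = 3
-- W to move --
(1,0): no bracket -> illegal
(1,2): no bracket -> illegal
(1,3): no bracket -> illegal
(1,4): no bracket -> illegal
(2,0): flips 1 -> legal
(2,4): flips 1 -> legal
(2,5): no bracket -> illegal
(3,0): no bracket -> illegal
(3,1): flips 1 -> legal
(3,5): no bracket -> illegal
(4,1): no bracket -> illegal
(4,2): flips 1 -> legal
(4,3): no bracket -> illegal
(4,4): flips 1 -> legal
(4,5): no bracket -> illegal
W mobility = 5

Answer: B=3 W=5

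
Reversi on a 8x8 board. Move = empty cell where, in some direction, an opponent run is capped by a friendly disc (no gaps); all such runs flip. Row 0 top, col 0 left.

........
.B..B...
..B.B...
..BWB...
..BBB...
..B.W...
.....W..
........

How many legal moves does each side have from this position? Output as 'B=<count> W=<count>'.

-- B to move --
(2,3): flips 1 -> legal
(4,5): no bracket -> illegal
(5,3): no bracket -> illegal
(5,5): no bracket -> illegal
(5,6): no bracket -> illegal
(6,3): no bracket -> illegal
(6,4): flips 1 -> legal
(6,6): no bracket -> illegal
(7,4): no bracket -> illegal
(7,5): no bracket -> illegal
(7,6): flips 2 -> legal
B mobility = 3
-- W to move --
(0,0): flips 2 -> legal
(0,1): no bracket -> illegal
(0,2): no bracket -> illegal
(0,3): no bracket -> illegal
(0,4): flips 4 -> legal
(0,5): no bracket -> illegal
(1,0): no bracket -> illegal
(1,2): no bracket -> illegal
(1,3): no bracket -> illegal
(1,5): flips 1 -> legal
(2,0): no bracket -> illegal
(2,1): flips 2 -> legal
(2,3): no bracket -> illegal
(2,5): no bracket -> illegal
(3,1): flips 1 -> legal
(3,5): flips 1 -> legal
(4,1): no bracket -> illegal
(4,5): no bracket -> illegal
(5,1): flips 1 -> legal
(5,3): flips 1 -> legal
(5,5): flips 1 -> legal
(6,1): no bracket -> illegal
(6,2): no bracket -> illegal
(6,3): no bracket -> illegal
W mobility = 9

Answer: B=3 W=9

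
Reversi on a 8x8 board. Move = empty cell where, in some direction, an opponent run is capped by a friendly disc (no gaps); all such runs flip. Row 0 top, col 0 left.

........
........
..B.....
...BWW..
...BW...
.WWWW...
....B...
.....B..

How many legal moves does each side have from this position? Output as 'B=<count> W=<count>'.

Answer: B=9 W=5

Derivation:
-- B to move --
(2,3): no bracket -> illegal
(2,4): flips 3 -> legal
(2,5): flips 1 -> legal
(2,6): no bracket -> illegal
(3,6): flips 2 -> legal
(4,0): no bracket -> illegal
(4,1): no bracket -> illegal
(4,2): flips 1 -> legal
(4,5): flips 1 -> legal
(4,6): no bracket -> illegal
(5,0): no bracket -> illegal
(5,5): flips 1 -> legal
(6,0): no bracket -> illegal
(6,1): flips 1 -> legal
(6,2): no bracket -> illegal
(6,3): flips 1 -> legal
(6,5): flips 1 -> legal
B mobility = 9
-- W to move --
(1,1): flips 2 -> legal
(1,2): no bracket -> illegal
(1,3): no bracket -> illegal
(2,1): no bracket -> illegal
(2,3): flips 2 -> legal
(2,4): no bracket -> illegal
(3,1): no bracket -> illegal
(3,2): flips 2 -> legal
(4,2): flips 1 -> legal
(5,5): no bracket -> illegal
(6,3): no bracket -> illegal
(6,5): no bracket -> illegal
(6,6): no bracket -> illegal
(7,3): no bracket -> illegal
(7,4): flips 1 -> legal
(7,6): no bracket -> illegal
W mobility = 5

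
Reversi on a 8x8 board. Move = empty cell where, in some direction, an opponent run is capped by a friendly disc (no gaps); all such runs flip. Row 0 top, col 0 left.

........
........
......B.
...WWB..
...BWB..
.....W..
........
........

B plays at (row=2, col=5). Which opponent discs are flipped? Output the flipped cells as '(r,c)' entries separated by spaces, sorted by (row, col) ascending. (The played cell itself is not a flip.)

Dir NW: first cell '.' (not opp) -> no flip
Dir N: first cell '.' (not opp) -> no flip
Dir NE: first cell '.' (not opp) -> no flip
Dir W: first cell '.' (not opp) -> no flip
Dir E: first cell 'B' (not opp) -> no flip
Dir SW: opp run (3,4) capped by B -> flip
Dir S: first cell 'B' (not opp) -> no flip
Dir SE: first cell '.' (not opp) -> no flip

Answer: (3,4)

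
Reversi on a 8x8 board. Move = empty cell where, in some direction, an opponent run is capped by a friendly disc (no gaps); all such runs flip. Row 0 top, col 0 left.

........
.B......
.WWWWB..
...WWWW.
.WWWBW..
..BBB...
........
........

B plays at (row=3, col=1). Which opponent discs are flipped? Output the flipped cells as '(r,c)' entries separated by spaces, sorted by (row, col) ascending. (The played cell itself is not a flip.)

Answer: (2,1) (4,2)

Derivation:
Dir NW: first cell '.' (not opp) -> no flip
Dir N: opp run (2,1) capped by B -> flip
Dir NE: opp run (2,2), next='.' -> no flip
Dir W: first cell '.' (not opp) -> no flip
Dir E: first cell '.' (not opp) -> no flip
Dir SW: first cell '.' (not opp) -> no flip
Dir S: opp run (4,1), next='.' -> no flip
Dir SE: opp run (4,2) capped by B -> flip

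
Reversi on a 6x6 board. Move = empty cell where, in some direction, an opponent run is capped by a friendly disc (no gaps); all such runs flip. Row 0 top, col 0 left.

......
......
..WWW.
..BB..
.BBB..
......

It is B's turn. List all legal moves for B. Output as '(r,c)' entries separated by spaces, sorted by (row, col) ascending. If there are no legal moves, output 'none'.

Answer: (1,1) (1,2) (1,3) (1,4) (1,5)

Derivation:
(1,1): flips 1 -> legal
(1,2): flips 1 -> legal
(1,3): flips 1 -> legal
(1,4): flips 1 -> legal
(1,5): flips 1 -> legal
(2,1): no bracket -> illegal
(2,5): no bracket -> illegal
(3,1): no bracket -> illegal
(3,4): no bracket -> illegal
(3,5): no bracket -> illegal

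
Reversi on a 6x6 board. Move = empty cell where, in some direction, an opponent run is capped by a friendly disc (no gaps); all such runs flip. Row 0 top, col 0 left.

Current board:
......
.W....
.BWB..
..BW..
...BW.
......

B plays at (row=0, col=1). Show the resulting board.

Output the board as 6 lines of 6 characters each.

Place B at (0,1); scan 8 dirs for brackets.
Dir NW: edge -> no flip
Dir N: edge -> no flip
Dir NE: edge -> no flip
Dir W: first cell '.' (not opp) -> no flip
Dir E: first cell '.' (not opp) -> no flip
Dir SW: first cell '.' (not opp) -> no flip
Dir S: opp run (1,1) capped by B -> flip
Dir SE: first cell '.' (not opp) -> no flip
All flips: (1,1)

Answer: .B....
.B....
.BWB..
..BW..
...BW.
......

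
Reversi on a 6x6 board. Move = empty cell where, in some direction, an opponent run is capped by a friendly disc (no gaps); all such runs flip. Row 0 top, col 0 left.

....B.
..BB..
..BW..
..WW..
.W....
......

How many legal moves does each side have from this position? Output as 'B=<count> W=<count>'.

Answer: B=5 W=5

Derivation:
-- B to move --
(1,4): no bracket -> illegal
(2,1): no bracket -> illegal
(2,4): flips 1 -> legal
(3,0): no bracket -> illegal
(3,1): no bracket -> illegal
(3,4): flips 1 -> legal
(4,0): no bracket -> illegal
(4,2): flips 1 -> legal
(4,3): flips 2 -> legal
(4,4): flips 1 -> legal
(5,0): no bracket -> illegal
(5,1): no bracket -> illegal
(5,2): no bracket -> illegal
B mobility = 5
-- W to move --
(0,1): flips 1 -> legal
(0,2): flips 2 -> legal
(0,3): flips 1 -> legal
(0,5): no bracket -> illegal
(1,1): flips 1 -> legal
(1,4): no bracket -> illegal
(1,5): no bracket -> illegal
(2,1): flips 1 -> legal
(2,4): no bracket -> illegal
(3,1): no bracket -> illegal
W mobility = 5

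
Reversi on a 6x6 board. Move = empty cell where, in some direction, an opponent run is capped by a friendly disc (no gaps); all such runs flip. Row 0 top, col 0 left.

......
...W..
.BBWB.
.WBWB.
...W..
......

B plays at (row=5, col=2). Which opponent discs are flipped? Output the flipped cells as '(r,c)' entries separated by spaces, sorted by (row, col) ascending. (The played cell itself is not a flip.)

Answer: (4,3)

Derivation:
Dir NW: first cell '.' (not opp) -> no flip
Dir N: first cell '.' (not opp) -> no flip
Dir NE: opp run (4,3) capped by B -> flip
Dir W: first cell '.' (not opp) -> no flip
Dir E: first cell '.' (not opp) -> no flip
Dir SW: edge -> no flip
Dir S: edge -> no flip
Dir SE: edge -> no flip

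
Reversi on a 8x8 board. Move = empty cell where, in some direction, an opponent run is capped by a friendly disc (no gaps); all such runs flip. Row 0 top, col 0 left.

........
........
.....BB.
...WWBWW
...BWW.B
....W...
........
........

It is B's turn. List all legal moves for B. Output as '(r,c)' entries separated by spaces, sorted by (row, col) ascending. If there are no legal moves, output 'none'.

(2,2): no bracket -> illegal
(2,3): flips 1 -> legal
(2,4): no bracket -> illegal
(2,7): flips 1 -> legal
(3,2): flips 2 -> legal
(4,2): no bracket -> illegal
(4,6): flips 3 -> legal
(5,3): flips 1 -> legal
(5,5): flips 1 -> legal
(5,6): no bracket -> illegal
(6,3): no bracket -> illegal
(6,4): no bracket -> illegal
(6,5): flips 1 -> legal

Answer: (2,3) (2,7) (3,2) (4,6) (5,3) (5,5) (6,5)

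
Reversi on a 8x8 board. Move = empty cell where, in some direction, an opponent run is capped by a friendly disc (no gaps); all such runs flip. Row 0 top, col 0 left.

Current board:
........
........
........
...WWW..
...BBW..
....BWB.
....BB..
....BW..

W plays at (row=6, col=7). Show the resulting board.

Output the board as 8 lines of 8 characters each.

Answer: ........
........
........
...WWW..
...BBW..
....BWW.
....BB.W
....BW..

Derivation:
Place W at (6,7); scan 8 dirs for brackets.
Dir NW: opp run (5,6) capped by W -> flip
Dir N: first cell '.' (not opp) -> no flip
Dir NE: edge -> no flip
Dir W: first cell '.' (not opp) -> no flip
Dir E: edge -> no flip
Dir SW: first cell '.' (not opp) -> no flip
Dir S: first cell '.' (not opp) -> no flip
Dir SE: edge -> no flip
All flips: (5,6)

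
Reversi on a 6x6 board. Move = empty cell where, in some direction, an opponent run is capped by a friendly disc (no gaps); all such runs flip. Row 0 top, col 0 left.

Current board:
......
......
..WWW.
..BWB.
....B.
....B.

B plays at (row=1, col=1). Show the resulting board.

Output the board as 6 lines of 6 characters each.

Answer: ......
.B....
..BWW.
..BBB.
....B.
....B.

Derivation:
Place B at (1,1); scan 8 dirs for brackets.
Dir NW: first cell '.' (not opp) -> no flip
Dir N: first cell '.' (not opp) -> no flip
Dir NE: first cell '.' (not opp) -> no flip
Dir W: first cell '.' (not opp) -> no flip
Dir E: first cell '.' (not opp) -> no flip
Dir SW: first cell '.' (not opp) -> no flip
Dir S: first cell '.' (not opp) -> no flip
Dir SE: opp run (2,2) (3,3) capped by B -> flip
All flips: (2,2) (3,3)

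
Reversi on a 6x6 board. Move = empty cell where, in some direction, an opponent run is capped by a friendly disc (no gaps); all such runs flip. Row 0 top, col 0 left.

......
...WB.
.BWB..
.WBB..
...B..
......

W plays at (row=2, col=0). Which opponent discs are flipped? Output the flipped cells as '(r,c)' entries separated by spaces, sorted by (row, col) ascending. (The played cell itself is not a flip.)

Answer: (2,1)

Derivation:
Dir NW: edge -> no flip
Dir N: first cell '.' (not opp) -> no flip
Dir NE: first cell '.' (not opp) -> no flip
Dir W: edge -> no flip
Dir E: opp run (2,1) capped by W -> flip
Dir SW: edge -> no flip
Dir S: first cell '.' (not opp) -> no flip
Dir SE: first cell 'W' (not opp) -> no flip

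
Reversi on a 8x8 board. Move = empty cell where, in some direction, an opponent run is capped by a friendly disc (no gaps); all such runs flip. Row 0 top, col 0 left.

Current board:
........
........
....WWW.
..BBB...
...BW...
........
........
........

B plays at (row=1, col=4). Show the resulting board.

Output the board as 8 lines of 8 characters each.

Answer: ........
....B...
....BWW.
..BBB...
...BW...
........
........
........

Derivation:
Place B at (1,4); scan 8 dirs for brackets.
Dir NW: first cell '.' (not opp) -> no flip
Dir N: first cell '.' (not opp) -> no flip
Dir NE: first cell '.' (not opp) -> no flip
Dir W: first cell '.' (not opp) -> no flip
Dir E: first cell '.' (not opp) -> no flip
Dir SW: first cell '.' (not opp) -> no flip
Dir S: opp run (2,4) capped by B -> flip
Dir SE: opp run (2,5), next='.' -> no flip
All flips: (2,4)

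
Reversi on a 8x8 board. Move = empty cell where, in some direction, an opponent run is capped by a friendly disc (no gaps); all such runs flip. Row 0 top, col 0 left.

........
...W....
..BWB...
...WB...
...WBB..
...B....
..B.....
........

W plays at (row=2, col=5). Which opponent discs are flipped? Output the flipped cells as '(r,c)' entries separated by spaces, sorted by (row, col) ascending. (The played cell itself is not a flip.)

Dir NW: first cell '.' (not opp) -> no flip
Dir N: first cell '.' (not opp) -> no flip
Dir NE: first cell '.' (not opp) -> no flip
Dir W: opp run (2,4) capped by W -> flip
Dir E: first cell '.' (not opp) -> no flip
Dir SW: opp run (3,4) capped by W -> flip
Dir S: first cell '.' (not opp) -> no flip
Dir SE: first cell '.' (not opp) -> no flip

Answer: (2,4) (3,4)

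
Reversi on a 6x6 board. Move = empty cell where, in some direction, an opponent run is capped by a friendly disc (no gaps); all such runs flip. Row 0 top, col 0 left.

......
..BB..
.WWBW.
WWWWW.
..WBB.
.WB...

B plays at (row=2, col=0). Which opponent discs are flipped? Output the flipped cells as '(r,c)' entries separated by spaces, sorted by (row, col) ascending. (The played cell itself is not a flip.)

Dir NW: edge -> no flip
Dir N: first cell '.' (not opp) -> no flip
Dir NE: first cell '.' (not opp) -> no flip
Dir W: edge -> no flip
Dir E: opp run (2,1) (2,2) capped by B -> flip
Dir SW: edge -> no flip
Dir S: opp run (3,0), next='.' -> no flip
Dir SE: opp run (3,1) (4,2), next='.' -> no flip

Answer: (2,1) (2,2)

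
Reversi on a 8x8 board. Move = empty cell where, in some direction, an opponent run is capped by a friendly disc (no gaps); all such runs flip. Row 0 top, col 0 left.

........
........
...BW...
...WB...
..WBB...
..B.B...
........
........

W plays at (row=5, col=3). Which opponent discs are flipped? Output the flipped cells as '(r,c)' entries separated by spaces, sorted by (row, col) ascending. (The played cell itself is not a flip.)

Answer: (4,3)

Derivation:
Dir NW: first cell 'W' (not opp) -> no flip
Dir N: opp run (4,3) capped by W -> flip
Dir NE: opp run (4,4), next='.' -> no flip
Dir W: opp run (5,2), next='.' -> no flip
Dir E: opp run (5,4), next='.' -> no flip
Dir SW: first cell '.' (not opp) -> no flip
Dir S: first cell '.' (not opp) -> no flip
Dir SE: first cell '.' (not opp) -> no flip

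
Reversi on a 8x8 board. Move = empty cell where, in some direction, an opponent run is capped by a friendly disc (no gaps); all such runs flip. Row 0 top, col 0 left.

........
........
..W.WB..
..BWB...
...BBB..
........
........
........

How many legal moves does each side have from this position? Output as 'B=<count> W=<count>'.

Answer: B=4 W=7

Derivation:
-- B to move --
(1,1): flips 2 -> legal
(1,2): flips 1 -> legal
(1,3): no bracket -> illegal
(1,4): flips 1 -> legal
(1,5): no bracket -> illegal
(2,1): no bracket -> illegal
(2,3): flips 2 -> legal
(3,1): no bracket -> illegal
(3,5): no bracket -> illegal
(4,2): no bracket -> illegal
B mobility = 4
-- W to move --
(1,4): no bracket -> illegal
(1,5): no bracket -> illegal
(1,6): no bracket -> illegal
(2,1): no bracket -> illegal
(2,3): no bracket -> illegal
(2,6): flips 1 -> legal
(3,1): flips 1 -> legal
(3,5): flips 1 -> legal
(3,6): no bracket -> illegal
(4,1): no bracket -> illegal
(4,2): flips 1 -> legal
(4,6): no bracket -> illegal
(5,2): no bracket -> illegal
(5,3): flips 1 -> legal
(5,4): flips 2 -> legal
(5,5): flips 1 -> legal
(5,6): no bracket -> illegal
W mobility = 7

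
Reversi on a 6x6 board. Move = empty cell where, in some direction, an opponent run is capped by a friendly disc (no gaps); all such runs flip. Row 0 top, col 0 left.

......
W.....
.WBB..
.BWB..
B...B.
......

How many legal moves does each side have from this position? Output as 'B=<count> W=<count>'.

Answer: B=4 W=6

Derivation:
-- B to move --
(0,0): no bracket -> illegal
(0,1): no bracket -> illegal
(1,1): flips 1 -> legal
(1,2): no bracket -> illegal
(2,0): flips 1 -> legal
(3,0): no bracket -> illegal
(4,1): flips 1 -> legal
(4,2): flips 1 -> legal
(4,3): no bracket -> illegal
B mobility = 4
-- W to move --
(1,1): no bracket -> illegal
(1,2): flips 1 -> legal
(1,3): no bracket -> illegal
(1,4): flips 1 -> legal
(2,0): no bracket -> illegal
(2,4): flips 2 -> legal
(3,0): flips 1 -> legal
(3,4): flips 1 -> legal
(3,5): no bracket -> illegal
(4,1): flips 1 -> legal
(4,2): no bracket -> illegal
(4,3): no bracket -> illegal
(4,5): no bracket -> illegal
(5,0): no bracket -> illegal
(5,1): no bracket -> illegal
(5,3): no bracket -> illegal
(5,4): no bracket -> illegal
(5,5): no bracket -> illegal
W mobility = 6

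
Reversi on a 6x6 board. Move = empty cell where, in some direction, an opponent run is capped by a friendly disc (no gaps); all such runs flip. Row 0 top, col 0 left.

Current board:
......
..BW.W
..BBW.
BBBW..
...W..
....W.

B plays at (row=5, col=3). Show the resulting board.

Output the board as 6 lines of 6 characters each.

Answer: ......
..BW.W
..BBW.
BBBB..
...B..
...BW.

Derivation:
Place B at (5,3); scan 8 dirs for brackets.
Dir NW: first cell '.' (not opp) -> no flip
Dir N: opp run (4,3) (3,3) capped by B -> flip
Dir NE: first cell '.' (not opp) -> no flip
Dir W: first cell '.' (not opp) -> no flip
Dir E: opp run (5,4), next='.' -> no flip
Dir SW: edge -> no flip
Dir S: edge -> no flip
Dir SE: edge -> no flip
All flips: (3,3) (4,3)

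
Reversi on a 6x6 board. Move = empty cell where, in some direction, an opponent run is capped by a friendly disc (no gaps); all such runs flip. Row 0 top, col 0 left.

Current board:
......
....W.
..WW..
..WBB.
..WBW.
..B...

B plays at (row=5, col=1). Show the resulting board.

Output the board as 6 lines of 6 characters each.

Answer: ......
....W.
..WW..
..WBB.
..BBW.
.BB...

Derivation:
Place B at (5,1); scan 8 dirs for brackets.
Dir NW: first cell '.' (not opp) -> no flip
Dir N: first cell '.' (not opp) -> no flip
Dir NE: opp run (4,2) capped by B -> flip
Dir W: first cell '.' (not opp) -> no flip
Dir E: first cell 'B' (not opp) -> no flip
Dir SW: edge -> no flip
Dir S: edge -> no flip
Dir SE: edge -> no flip
All flips: (4,2)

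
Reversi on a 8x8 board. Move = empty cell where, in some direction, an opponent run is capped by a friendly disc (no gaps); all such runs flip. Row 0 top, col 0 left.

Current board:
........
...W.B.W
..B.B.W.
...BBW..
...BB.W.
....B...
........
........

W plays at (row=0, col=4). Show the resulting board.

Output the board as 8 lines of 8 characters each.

Answer: ....W...
...W.W.W
..B.B.W.
...BBW..
...BB.W.
....B...
........
........

Derivation:
Place W at (0,4); scan 8 dirs for brackets.
Dir NW: edge -> no flip
Dir N: edge -> no flip
Dir NE: edge -> no flip
Dir W: first cell '.' (not opp) -> no flip
Dir E: first cell '.' (not opp) -> no flip
Dir SW: first cell 'W' (not opp) -> no flip
Dir S: first cell '.' (not opp) -> no flip
Dir SE: opp run (1,5) capped by W -> flip
All flips: (1,5)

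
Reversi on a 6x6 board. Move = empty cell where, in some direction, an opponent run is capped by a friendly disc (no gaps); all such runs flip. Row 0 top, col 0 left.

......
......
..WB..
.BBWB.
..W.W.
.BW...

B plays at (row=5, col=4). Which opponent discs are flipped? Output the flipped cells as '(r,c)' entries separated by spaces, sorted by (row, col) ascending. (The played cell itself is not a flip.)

Dir NW: first cell '.' (not opp) -> no flip
Dir N: opp run (4,4) capped by B -> flip
Dir NE: first cell '.' (not opp) -> no flip
Dir W: first cell '.' (not opp) -> no flip
Dir E: first cell '.' (not opp) -> no flip
Dir SW: edge -> no flip
Dir S: edge -> no flip
Dir SE: edge -> no flip

Answer: (4,4)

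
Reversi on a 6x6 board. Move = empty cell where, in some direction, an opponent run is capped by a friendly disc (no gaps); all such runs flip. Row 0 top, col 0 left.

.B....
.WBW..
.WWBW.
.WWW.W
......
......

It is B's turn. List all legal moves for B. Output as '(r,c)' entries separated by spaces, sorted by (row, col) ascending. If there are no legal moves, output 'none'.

Answer: (0,3) (1,0) (1,4) (2,0) (2,5) (3,0) (4,1) (4,2) (4,3)

Derivation:
(0,0): no bracket -> illegal
(0,2): no bracket -> illegal
(0,3): flips 1 -> legal
(0,4): no bracket -> illegal
(1,0): flips 1 -> legal
(1,4): flips 1 -> legal
(1,5): no bracket -> illegal
(2,0): flips 2 -> legal
(2,5): flips 1 -> legal
(3,0): flips 1 -> legal
(3,4): no bracket -> illegal
(4,0): no bracket -> illegal
(4,1): flips 4 -> legal
(4,2): flips 2 -> legal
(4,3): flips 1 -> legal
(4,4): no bracket -> illegal
(4,5): no bracket -> illegal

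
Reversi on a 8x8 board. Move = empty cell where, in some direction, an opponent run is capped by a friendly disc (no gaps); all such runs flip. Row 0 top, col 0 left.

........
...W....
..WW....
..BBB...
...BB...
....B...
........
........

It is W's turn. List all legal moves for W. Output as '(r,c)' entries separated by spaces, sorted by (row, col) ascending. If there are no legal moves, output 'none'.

Answer: (4,1) (4,2) (4,5) (5,3) (5,5)

Derivation:
(2,1): no bracket -> illegal
(2,4): no bracket -> illegal
(2,5): no bracket -> illegal
(3,1): no bracket -> illegal
(3,5): no bracket -> illegal
(4,1): flips 1 -> legal
(4,2): flips 1 -> legal
(4,5): flips 1 -> legal
(5,2): no bracket -> illegal
(5,3): flips 2 -> legal
(5,5): flips 2 -> legal
(6,3): no bracket -> illegal
(6,4): no bracket -> illegal
(6,5): no bracket -> illegal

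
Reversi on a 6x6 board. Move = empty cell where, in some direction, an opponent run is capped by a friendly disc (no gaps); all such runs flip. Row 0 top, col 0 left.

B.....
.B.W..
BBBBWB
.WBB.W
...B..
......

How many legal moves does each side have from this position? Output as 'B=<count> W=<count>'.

Answer: B=8 W=5

Derivation:
-- B to move --
(0,2): no bracket -> illegal
(0,3): flips 1 -> legal
(0,4): flips 1 -> legal
(1,2): no bracket -> illegal
(1,4): no bracket -> illegal
(1,5): flips 1 -> legal
(3,0): flips 1 -> legal
(3,4): no bracket -> illegal
(4,0): flips 1 -> legal
(4,1): flips 1 -> legal
(4,2): flips 1 -> legal
(4,4): no bracket -> illegal
(4,5): flips 1 -> legal
B mobility = 8
-- W to move --
(0,1): flips 2 -> legal
(0,2): no bracket -> illegal
(1,0): no bracket -> illegal
(1,2): no bracket -> illegal
(1,4): no bracket -> illegal
(1,5): flips 1 -> legal
(3,0): no bracket -> illegal
(3,4): flips 2 -> legal
(4,1): no bracket -> illegal
(4,2): flips 1 -> legal
(4,4): no bracket -> illegal
(5,2): no bracket -> illegal
(5,3): flips 3 -> legal
(5,4): no bracket -> illegal
W mobility = 5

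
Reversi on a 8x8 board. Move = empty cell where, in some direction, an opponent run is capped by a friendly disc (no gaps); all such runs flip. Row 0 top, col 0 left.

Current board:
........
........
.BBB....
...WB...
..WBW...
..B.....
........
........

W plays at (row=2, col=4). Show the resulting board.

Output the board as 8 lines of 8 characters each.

Place W at (2,4); scan 8 dirs for brackets.
Dir NW: first cell '.' (not opp) -> no flip
Dir N: first cell '.' (not opp) -> no flip
Dir NE: first cell '.' (not opp) -> no flip
Dir W: opp run (2,3) (2,2) (2,1), next='.' -> no flip
Dir E: first cell '.' (not opp) -> no flip
Dir SW: first cell 'W' (not opp) -> no flip
Dir S: opp run (3,4) capped by W -> flip
Dir SE: first cell '.' (not opp) -> no flip
All flips: (3,4)

Answer: ........
........
.BBBW...
...WW...
..WBW...
..B.....
........
........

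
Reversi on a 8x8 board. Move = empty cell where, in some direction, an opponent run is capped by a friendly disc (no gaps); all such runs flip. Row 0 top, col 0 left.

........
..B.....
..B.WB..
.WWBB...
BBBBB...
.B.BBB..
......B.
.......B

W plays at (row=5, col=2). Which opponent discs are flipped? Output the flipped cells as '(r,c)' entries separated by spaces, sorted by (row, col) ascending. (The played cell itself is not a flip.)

Answer: (4,2)

Derivation:
Dir NW: opp run (4,1), next='.' -> no flip
Dir N: opp run (4,2) capped by W -> flip
Dir NE: opp run (4,3) (3,4) (2,5), next='.' -> no flip
Dir W: opp run (5,1), next='.' -> no flip
Dir E: opp run (5,3) (5,4) (5,5), next='.' -> no flip
Dir SW: first cell '.' (not opp) -> no flip
Dir S: first cell '.' (not opp) -> no flip
Dir SE: first cell '.' (not opp) -> no flip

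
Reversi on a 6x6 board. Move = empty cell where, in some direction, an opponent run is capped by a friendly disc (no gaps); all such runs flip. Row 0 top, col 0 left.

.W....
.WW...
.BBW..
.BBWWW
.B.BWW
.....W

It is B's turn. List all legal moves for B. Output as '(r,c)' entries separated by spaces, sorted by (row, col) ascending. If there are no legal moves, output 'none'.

Answer: (0,0) (0,2) (0,3) (1,3) (1,4) (2,4) (2,5)

Derivation:
(0,0): flips 1 -> legal
(0,2): flips 1 -> legal
(0,3): flips 1 -> legal
(1,0): no bracket -> illegal
(1,3): flips 2 -> legal
(1,4): flips 1 -> legal
(2,0): no bracket -> illegal
(2,4): flips 1 -> legal
(2,5): flips 1 -> legal
(4,2): no bracket -> illegal
(5,3): no bracket -> illegal
(5,4): no bracket -> illegal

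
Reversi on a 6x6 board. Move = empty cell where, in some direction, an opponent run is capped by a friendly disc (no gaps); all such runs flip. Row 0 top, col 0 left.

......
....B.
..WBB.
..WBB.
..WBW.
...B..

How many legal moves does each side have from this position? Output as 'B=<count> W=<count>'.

-- B to move --
(1,1): flips 1 -> legal
(1,2): no bracket -> illegal
(1,3): no bracket -> illegal
(2,1): flips 2 -> legal
(3,1): flips 2 -> legal
(3,5): flips 1 -> legal
(4,1): flips 2 -> legal
(4,5): flips 1 -> legal
(5,1): flips 1 -> legal
(5,2): no bracket -> illegal
(5,4): flips 1 -> legal
(5,5): flips 1 -> legal
B mobility = 9
-- W to move --
(0,3): no bracket -> illegal
(0,4): flips 3 -> legal
(0,5): flips 2 -> legal
(1,2): no bracket -> illegal
(1,3): no bracket -> illegal
(1,5): flips 2 -> legal
(2,5): flips 2 -> legal
(3,5): flips 2 -> legal
(4,5): no bracket -> illegal
(5,2): no bracket -> illegal
(5,4): flips 1 -> legal
W mobility = 6

Answer: B=9 W=6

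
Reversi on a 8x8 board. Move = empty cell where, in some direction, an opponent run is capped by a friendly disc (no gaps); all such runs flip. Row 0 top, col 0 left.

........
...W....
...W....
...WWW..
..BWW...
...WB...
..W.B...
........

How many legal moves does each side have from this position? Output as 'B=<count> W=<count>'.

Answer: B=4 W=7

Derivation:
-- B to move --
(0,2): no bracket -> illegal
(0,3): no bracket -> illegal
(0,4): no bracket -> illegal
(1,2): no bracket -> illegal
(1,4): no bracket -> illegal
(2,2): no bracket -> illegal
(2,4): flips 3 -> legal
(2,5): no bracket -> illegal
(2,6): no bracket -> illegal
(3,2): flips 1 -> legal
(3,6): no bracket -> illegal
(4,5): flips 2 -> legal
(4,6): no bracket -> illegal
(5,1): no bracket -> illegal
(5,2): flips 1 -> legal
(5,5): no bracket -> illegal
(6,1): no bracket -> illegal
(6,3): no bracket -> illegal
(7,1): no bracket -> illegal
(7,2): no bracket -> illegal
(7,3): no bracket -> illegal
B mobility = 4
-- W to move --
(3,1): flips 1 -> legal
(3,2): no bracket -> illegal
(4,1): flips 1 -> legal
(4,5): no bracket -> illegal
(5,1): flips 1 -> legal
(5,2): no bracket -> illegal
(5,5): flips 1 -> legal
(6,3): no bracket -> illegal
(6,5): flips 1 -> legal
(7,3): no bracket -> illegal
(7,4): flips 2 -> legal
(7,5): flips 1 -> legal
W mobility = 7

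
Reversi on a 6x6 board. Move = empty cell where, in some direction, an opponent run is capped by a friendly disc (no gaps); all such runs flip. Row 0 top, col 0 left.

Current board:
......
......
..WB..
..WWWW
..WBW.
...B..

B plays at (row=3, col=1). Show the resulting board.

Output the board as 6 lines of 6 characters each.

Answer: ......
......
..WB..
.BWWWW
..BBW.
...B..

Derivation:
Place B at (3,1); scan 8 dirs for brackets.
Dir NW: first cell '.' (not opp) -> no flip
Dir N: first cell '.' (not opp) -> no flip
Dir NE: opp run (2,2), next='.' -> no flip
Dir W: first cell '.' (not opp) -> no flip
Dir E: opp run (3,2) (3,3) (3,4) (3,5), next=edge -> no flip
Dir SW: first cell '.' (not opp) -> no flip
Dir S: first cell '.' (not opp) -> no flip
Dir SE: opp run (4,2) capped by B -> flip
All flips: (4,2)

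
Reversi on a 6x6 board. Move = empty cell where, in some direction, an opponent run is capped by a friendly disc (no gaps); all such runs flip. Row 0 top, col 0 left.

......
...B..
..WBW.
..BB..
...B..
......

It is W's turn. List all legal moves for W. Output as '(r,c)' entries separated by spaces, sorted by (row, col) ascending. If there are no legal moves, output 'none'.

Answer: (0,2) (0,4) (4,2) (4,4)

Derivation:
(0,2): flips 1 -> legal
(0,3): no bracket -> illegal
(0,4): flips 1 -> legal
(1,2): no bracket -> illegal
(1,4): no bracket -> illegal
(2,1): no bracket -> illegal
(3,1): no bracket -> illegal
(3,4): no bracket -> illegal
(4,1): no bracket -> illegal
(4,2): flips 2 -> legal
(4,4): flips 1 -> legal
(5,2): no bracket -> illegal
(5,3): no bracket -> illegal
(5,4): no bracket -> illegal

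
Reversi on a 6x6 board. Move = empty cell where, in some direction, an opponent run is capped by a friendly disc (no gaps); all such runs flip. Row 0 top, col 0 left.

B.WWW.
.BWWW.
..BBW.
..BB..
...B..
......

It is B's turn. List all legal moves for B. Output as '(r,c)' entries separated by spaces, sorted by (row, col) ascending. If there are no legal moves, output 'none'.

Answer: (0,1) (0,5) (1,5) (2,5)

Derivation:
(0,1): flips 1 -> legal
(0,5): flips 1 -> legal
(1,5): flips 4 -> legal
(2,1): no bracket -> illegal
(2,5): flips 1 -> legal
(3,4): no bracket -> illegal
(3,5): no bracket -> illegal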